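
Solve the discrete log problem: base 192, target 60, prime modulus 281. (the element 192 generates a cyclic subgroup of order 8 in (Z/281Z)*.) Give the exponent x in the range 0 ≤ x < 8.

3

Successive powers of 192 modulo 281:
  192^0=1  192^1=192  192^2=53  192^3=60
So 192^3 ≡ 60 (mod 281), giving x = 3.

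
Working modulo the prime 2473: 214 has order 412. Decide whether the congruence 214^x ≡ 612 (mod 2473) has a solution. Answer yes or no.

612 ∈ ⟨214⟩ iff 612^412 ≡ 1 (mod 2473), since |⟨214⟩| = 412.
612^412 mod 2473 = 1.
Since 1 = 1, 612 lies in the subgroup.

yes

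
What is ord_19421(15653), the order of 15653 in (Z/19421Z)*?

9710

The order of 15653 must divide p − 1 = 19420 = 2^2 · 5 · 971.
Divisors: 1, 2, 4, 5, 10, 20, 971, 1942, 3884, 4855, 9710, 19420.
Check each in increasing order: 15653^1 ≡ 15653;  15653^2 ≡ 1073;  15653^4 ≡ 5490;  15653^5 ≡ 16466;  15653^10 ≡ 11996;  15653^20 ≡ 13827;  15653^971 ≡ 1640;  15653^1942 ≡ 9502;  15653^3884 ≡ 19196;  15653^4855 ≡ 19420;  15653^9710 ≡ 1.
Smallest exponent giving 1 is 9710.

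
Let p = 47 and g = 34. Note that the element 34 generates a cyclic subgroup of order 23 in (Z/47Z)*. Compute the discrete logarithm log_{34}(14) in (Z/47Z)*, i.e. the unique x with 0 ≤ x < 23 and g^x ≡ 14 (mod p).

15

Successive powers of 34 modulo 47:
  34^0=1  34^1=34  34^2=28  34^3=12  34^4=32  34^5=7
  34^6=3  34^7=8  34^8=37  34^9=36  34^10=2  34^11=21
  34^12=9  34^13=24  34^14=17  34^15=14
So 34^15 ≡ 14 (mod 47), giving x = 15.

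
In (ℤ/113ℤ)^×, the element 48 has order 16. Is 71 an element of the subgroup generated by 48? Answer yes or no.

⟨48⟩ has order 16; its elements mod 113 are {1, 15, 18, 35, 40, 42, 44, 48, 65, 69, 71, 73, 78, 95, 98, 112}.
71 is in this set.

yes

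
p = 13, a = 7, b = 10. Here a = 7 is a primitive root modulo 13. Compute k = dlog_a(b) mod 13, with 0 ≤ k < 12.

2

Successive powers of 7 modulo 13:
  7^0=1  7^1=7  7^2=10
So 7^2 ≡ 10 (mod 13), giving k = 2.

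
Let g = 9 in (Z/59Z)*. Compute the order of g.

The order of 9 must divide p − 1 = 58 = 2 · 29.
Divisors: 1, 2, 29, 58.
Check each in increasing order: 9^1 ≡ 9;  9^2 ≡ 22;  9^29 ≡ 1.
Smallest exponent giving 1 is 29.

29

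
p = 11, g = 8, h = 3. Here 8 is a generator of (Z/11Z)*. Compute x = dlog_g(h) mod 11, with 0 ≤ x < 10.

Successive powers of 8 modulo 11:
  8^0=1  8^1=8  8^2=9  8^3=6  8^4=4  8^5=10
  8^6=3
So 8^6 ≡ 3 (mod 11), giving x = 6.

6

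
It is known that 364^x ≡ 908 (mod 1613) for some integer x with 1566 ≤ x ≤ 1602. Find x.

1583

Compute 364^1566 mod 1613 = 1502, then multiply by 364 repeatedly:
  364^1566=1502  364^1567=1534  364^1568=278  364^1569=1186  364^1570=1033
  364^1571=183  364^1572=479  364^1573=152  364^1574=486  364^1575=1087
  364^1576=483  364^1577=1608  364^1578=1406  364^1579=463  364^1580=780
  364^1581=32  364^1582=357  364^1583=908
Found 908 at exponent 1583.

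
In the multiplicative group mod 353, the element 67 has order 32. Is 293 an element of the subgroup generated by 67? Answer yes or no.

293 ∈ ⟨67⟩ iff 293^32 ≡ 1 (mod 353), since |⟨67⟩| = 32.
293^32 mod 353 = 1.
Since 1 = 1, 293 lies in the subgroup.

yes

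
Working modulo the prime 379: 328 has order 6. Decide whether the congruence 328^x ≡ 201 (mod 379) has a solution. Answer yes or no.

⟨328⟩ has order 6; its elements mod 379 are {1, 51, 52, 327, 328, 378}.
201 is not in this set.

no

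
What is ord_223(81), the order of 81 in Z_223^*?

The order of 81 must divide p − 1 = 222 = 2 · 3 · 37.
Divisors: 1, 2, 3, 6, 37, 74, 111, 222.
Check each in increasing order: 81^1 ≡ 81;  81^2 ≡ 94;  81^3 ≡ 32;  81^6 ≡ 132;  81^37 ≡ 39;  81^74 ≡ 183;  81^111 ≡ 1.
Smallest exponent giving 1 is 111.

111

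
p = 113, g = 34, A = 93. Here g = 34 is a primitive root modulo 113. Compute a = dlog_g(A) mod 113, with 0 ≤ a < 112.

3

Baby-step giant-step with m = ceil(sqrt(112)) = 11.
Baby table (34^j mod 113 for j=0..10):
  0:1  1:34  2:26  3:93  4:111  5:45  6:61  7:40
  8:4  9:23  10:104
Giant step factor: 34^(-11) ≡ 24 (mod 113).
Scan 93·24^i mod 113 for i = 0, 1, …:
  i=0: 93
Match at i=0, j=3: a = 0·11 + 3 = 3.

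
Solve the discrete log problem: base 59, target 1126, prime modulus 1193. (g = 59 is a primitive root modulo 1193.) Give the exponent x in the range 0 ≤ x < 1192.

Baby-step giant-step with m = ceil(sqrt(1192)) = 35.
Baby table (59^j mod 1193 for j=0..34):
  0:1  1:59  2:1095  3:183  4:60  5:1154  6:85  7:243
  8:21  9:46  10:328  11:264  12:67  13:374  14:592  15:331
  16:441  17:966  18:923  19:772  20:214  21:696  22:502  23:986
  24:910  25:5  26:295  27:703  28:915  29:300  30:998  31:425
  32:22  33:105  34:230
Giant step factor: 59^(-35) ≡ 395 (mod 1193).
Scan 1126·395^i mod 1193 for i = 0, 1, …:
  i=0: 1126   i=1: 974   i=2: 584   i=3: 431
  i=4: 839   i=5: 944   i=6: 664   i=7: 1013
  i=8: 480   i=9: 1106     …   i=16: 158
  i=17: 374
Match at i=17, j=13: x = 17·35 + 13 = 608.

608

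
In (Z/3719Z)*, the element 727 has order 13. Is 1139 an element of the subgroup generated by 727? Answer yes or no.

⟨727⟩ has order 13; its elements mod 3719 are {1, 200, 359, 431, 663, 727, 941, 1139, 2250, 2435, 2810, 3109, 3530}.
1139 is in this set.

yes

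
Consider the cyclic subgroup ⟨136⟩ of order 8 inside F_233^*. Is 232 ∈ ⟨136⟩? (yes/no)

⟨136⟩ has order 8; its elements mod 233 are {1, 12, 89, 97, 136, 144, 221, 232}.
232 is in this set.

yes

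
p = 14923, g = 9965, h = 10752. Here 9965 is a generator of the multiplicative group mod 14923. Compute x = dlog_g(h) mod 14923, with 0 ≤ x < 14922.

Baby-step giant-step with m = ceil(sqrt(14922)) = 123.
Baby table (9965^j mod 14923 for j=0..122):
  0:1  1:9965  2:3583  3:8779  4:4109  5:12396  6:8469  7:4020
  8:5968  9:2965  10:13608  11:13342  12:4023  13:6017  14:13714  15:10099
  16:10746  17:11365  18:1578  19:10851  20:13080  21:4718  22:7420  23:11758
  24:7997  25:1285  26:1091  27:7871  28:14150  29:12246  30:6019  31:3798
  32:2342  33:13381  34:4660  35:11447  36:12866  37:6197  38:1731  39:13350
  40:9128  41:4835  42:9331  43:13125  44:5453  45:4502  46:3892  47:13826
  48:6954  49:9121  50:9695  51:14096  52:11364  53:6536  54:7268  55:4301
  56:609  57:9947  58:3289  59:3977  60:10240  61:13049  62:9186  63:808
  64:8223  65:2  66:5007  67:7166  68:2635  69:8218  70:9869  71:2015
  72:8040  73:11936  74:5930  75:12293  76:11761  77:8046  78:12034  79:12505
  80:5275  81:6569  82:7807  83:3156  84:6779  85:11237  86:9436  87:14840
  88:8593  89:1071  90:2570  91:2182  92:819  93:13377  94:9569  95:12038
  96:7596  97:4684  98:11839  99:9320  100:7971  101:10809  102:12394  103:3462
  104:11777  105:3333  106:9670  107:3739  108:11327  109:10906  110:9004  111:7784
  112:12729  113:13908  114:3319  115:4467  116:13269  117:7805  118:13072  119:14536
  120:8602  121:1218  122:4971
Giant step factor: 9965^(-123) ≡ 1005 (mod 14923).
Scan 10752·1005^i mod 14923 for i = 0, 1, …:
  i=0: 10752   i=1: 1508   i=2: 8317   i=3: 1705
  i=4: 12303   i=5: 8271   i=6: 244   i=7: 6452
  i=8: 7678   i=9: 1199     …   i=25: 7731
  i=26: 9695
Match at i=26, j=50: x = 26·123 + 50 = 3248.

3248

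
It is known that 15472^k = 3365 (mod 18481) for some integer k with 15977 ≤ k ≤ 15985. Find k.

15982

Compute 15472^15977 mod 18481 = 508, then multiply by 15472 repeatedly:
  15472^15977=508  15472^15978=5351  15472^15979=14273  15472^15980=2387  15472^15981=6626
  15472^15982=3365
Found 3365 at exponent 15982.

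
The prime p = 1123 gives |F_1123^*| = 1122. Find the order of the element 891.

1122

The order of 891 must divide p − 1 = 1122 = 2 · 3 · 11 · 17.
Divisors: 1, 2, 3, 6, 11, 17, 22, 33, 34, 51, 66, 102, 187, 374, 561, 1122.
Check each in increasing order: 891^1 ≡ 891;  891^2 ≡ 1043;  891^3 ≡ 592;  891^6 ≡ 88;  891^11 ≡ 896;  891^17 ≡ 238;  891^22 ≡ 994;  891^33 ≡ 85;  891^34 ≡ 494;  891^51 ≡ 780;  891^66 ≡ 487;  891^102 ≡ 857;  891^187 ≡ 1090;  891^374 ≡ 1089;  891^561 ≡ 1122;  891^1122 ≡ 1.
Smallest exponent giving 1 is 1122.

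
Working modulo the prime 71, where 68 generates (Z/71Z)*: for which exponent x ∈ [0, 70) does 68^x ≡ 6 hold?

12

Successive powers of 68 modulo 71:
  68^0=1  68^1=68  68^2=9  68^3=44  68^4=10  68^5=41
  68^6=19  68^7=14  68^8=29  68^9=55  68^10=48  68^11=69
  68^12=6
So 68^12 ≡ 6 (mod 71), giving x = 12.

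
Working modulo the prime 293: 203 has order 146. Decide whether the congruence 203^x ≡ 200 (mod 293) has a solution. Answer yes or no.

no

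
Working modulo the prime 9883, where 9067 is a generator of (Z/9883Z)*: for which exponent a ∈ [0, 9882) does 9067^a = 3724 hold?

Baby-step giant-step with m = ceil(sqrt(9882)) = 100.
Baby table (9067^j mod 9883 for j=0..99):
  0:1  1:9067  2:3695  3:9078  4:4602  5:308  6:5630  7:1515
  8:9018  9:4147  10:5917  11:4515  12:2119  13:421  14:2369  15:3964
  16:7000  17:374  18:1189  19:8193  20:5303  21:1506  22:6479  23:541
  24:3279  25:2629  26:9230  27:9049  28:8500  29:1866  30:9209  31:6419
  32:86  33:8888  34:1514  35:9834  36:452  37:6722  38:9796  39:1811
  40:4674  41:854  42:4829  43:2853  44:4340  45:6557  46:6074  47:4882
  48:9020  49:2515  50:3424  51:2905  52:1440  53:1037  54:3746  55:6994
  56:5270  57:8668  58:3140  59:7340  60:9541  61:2348  62:1334  63:8469
  64:7396  65:3377  66:1725  67:5669  68:9223  69:4878  70:2401  71:7501
  72:6644  73:4263  74:208  75:8166  76:7569  77:571  78:8448  79:4766
  80:4846  81:8747  82:7857  83:2755  84:5244  85:235  86:5900  87:8504
  88:8485  89:4223  90:3199  91:8611  92:237  93:4268  94:6011  95:6875
  96:3544  97:3815  98:105  99:3267
Giant step factor: 9067^(-100) ≡ 9038 (mod 9883).
Scan 3724·9038^i mod 9883 for i = 0, 1, …:
  i=0: 3724   i=1: 5897   i=2: 7950   i=3: 2690
  i=4: 40   i=5: 5732   i=6: 9013   i=7: 3808
  i=8: 4098   i=9: 6123     …   i=63: 8826
  i=64: 3695
Match at i=64, j=2: a = 64·100 + 2 = 6402.

6402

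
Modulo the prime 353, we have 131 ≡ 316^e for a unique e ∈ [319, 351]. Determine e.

Compute 316^319 mod 353 = 6, then multiply by 316 repeatedly:
  316^319=6  316^320=131
Found 131 at exponent 320.

320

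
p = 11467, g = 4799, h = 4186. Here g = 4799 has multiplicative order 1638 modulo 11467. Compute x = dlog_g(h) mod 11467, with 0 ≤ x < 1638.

1291

Baby-step giant-step with m = ceil(sqrt(1638)) = 41.
Baby table (4799^j mod 11467 for j=0..40):
  0:1  1:4799  2:4665  3:3751  4:9326  5:11240  6:11459  7:7476
  8:8548  9:4393  10:5661  11:1816  12:64  13:8994  14:418  15:10724
  16:580  17:8406  18:10955  19:8317  20:8123  21:5944  22:6827  23:1554
  24:4096  25:2266  26:3818  27:9783  28:2719  29:10502  30:1633  31:4806
  32:3857  33:2005  34:1182  35:7720  36:9870  37:7420  38:3545  39:6894
  40:2011
Giant step factor: 4799^(-41) ≡ 9596 (mod 11467).
Scan 4186·9596^i mod 11467 for i = 0, 1, …:
  i=0: 4186   i=1: 11422   i=2: 3926   i=3: 4801
  i=4: 7457   i=5: 3292   i=6: 9914   i=7: 4512
  i=8: 9227   i=9: 5585     …   i=30: 4770
  i=31: 8123
Match at i=31, j=20: x = 31·41 + 20 = 1291.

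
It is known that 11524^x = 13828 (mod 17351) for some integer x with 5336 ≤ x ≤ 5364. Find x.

5354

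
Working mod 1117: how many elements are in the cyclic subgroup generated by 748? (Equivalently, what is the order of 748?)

558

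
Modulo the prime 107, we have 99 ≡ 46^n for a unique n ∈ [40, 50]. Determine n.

48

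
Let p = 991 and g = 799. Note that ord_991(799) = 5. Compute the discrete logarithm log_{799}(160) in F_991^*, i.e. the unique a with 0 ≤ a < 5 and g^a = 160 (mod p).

4

Successive powers of 799 modulo 991:
  799^0=1  799^1=799  799^2=197  799^3=825  799^4=160
So 799^4 ≡ 160 (mod 991), giving a = 4.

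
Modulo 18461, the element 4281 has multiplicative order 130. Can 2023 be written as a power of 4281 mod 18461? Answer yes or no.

2023 ∈ ⟨4281⟩ iff 2023^130 ≡ 1 (mod 18461), since |⟨4281⟩| = 130.
2023^130 mod 18461 = 1.
Since 1 = 1, 2023 lies in the subgroup.

yes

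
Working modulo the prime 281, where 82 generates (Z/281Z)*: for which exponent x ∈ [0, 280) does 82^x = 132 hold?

Baby-step giant-step with m = ceil(sqrt(280)) = 17.
Baby table (82^j mod 281 for j=0..16):
  0:1  1:82  2:261  3:46  4:119  5:204  6:149  7:135
  8:111  9:110  10:28  11:48  12:2  13:164  14:241  15:92
  16:238
Giant step factor: 82^(-17) ≡ 104 (mod 281).
Scan 132·104^i mod 281 for i = 0, 1, …:
  i=0: 132   i=1: 240   i=2: 232   i=3: 243
  i=4: 263   i=5: 95   i=6: 45   i=7: 184
  i=8: 28
Match at i=8, j=10: x = 8·17 + 10 = 146.

146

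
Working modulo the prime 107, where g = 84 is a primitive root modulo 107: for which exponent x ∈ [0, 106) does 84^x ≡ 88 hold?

Baby-step giant-step with m = ceil(sqrt(106)) = 11.
Baby table (84^j mod 107 for j=0..10):
  0:1  1:84  2:101  3:31  4:36  5:28  6:105  7:46
  8:12  9:45  10:35
Giant step factor: 84^(-11) ≡ 21 (mod 107).
Scan 88·21^i mod 107 for i = 0, 1, …:
  i=0: 88   i=1: 29   i=2: 74   i=3: 56
  i=4: 106   i=5: 86   i=6: 94   i=7: 48
  i=8: 45
Match at i=8, j=9: x = 8·11 + 9 = 97.

97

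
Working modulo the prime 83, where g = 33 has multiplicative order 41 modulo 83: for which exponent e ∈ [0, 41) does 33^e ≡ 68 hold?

10

Baby-step giant-step with m = ceil(sqrt(41)) = 7.
Baby table (33^j mod 83 for j=0..6):
  0:1  1:33  2:10  3:81  4:17  5:63  6:4
Giant step factor: 33^(-7) ≡ 61 (mod 83).
Scan 68·61^i mod 83 for i = 0, 1, …:
  i=0: 68   i=1: 81
Match at i=1, j=3: e = 1·7 + 3 = 10.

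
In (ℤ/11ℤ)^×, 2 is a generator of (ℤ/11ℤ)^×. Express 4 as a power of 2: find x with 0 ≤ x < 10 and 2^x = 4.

Successive powers of 2 modulo 11:
  2^0=1  2^1=2  2^2=4
So 2^2 ≡ 4 (mod 11), giving x = 2.

2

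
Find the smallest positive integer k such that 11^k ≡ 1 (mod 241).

48

The order of 11 must divide p − 1 = 240 = 2^4 · 3 · 5.
Divisors: 1, 2, 3, 4, 5, 6, 8, 10, 12, 15, 16, 20, 24, 30, 40, 48, 60, 80, 120, 240.
Check each in increasing order: 11^1 ≡ 11;  11^2 ≡ 121;  11^3 ≡ 126;  11^4 ≡ 181;  11^5 ≡ 63;  11^6 ≡ 211;  11^8 ≡ 226;  11^10 ≡ 113;  11^12 ≡ 177;  11^15 ≡ 130;  11^16 ≡ 225;  11^20 ≡ 237;  11^24 ≡ 240;  11^30 ≡ 30;  11^40 ≡ 16;  11^48 ≡ 1.
Smallest exponent giving 1 is 48.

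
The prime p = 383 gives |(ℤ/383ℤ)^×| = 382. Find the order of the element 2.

191

The order of 2 must divide p − 1 = 382 = 2 · 191.
Divisors: 1, 2, 191, 382.
Check each in increasing order: 2^1 ≡ 2;  2^2 ≡ 4;  2^191 ≡ 1.
Smallest exponent giving 1 is 191.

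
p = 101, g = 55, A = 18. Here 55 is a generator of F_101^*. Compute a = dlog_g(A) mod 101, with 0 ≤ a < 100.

47

Baby-step giant-step with m = ceil(sqrt(100)) = 10.
Baby table (55^j mod 101 for j=0..9):
  0:1  1:55  2:96  3:28  4:25  5:62  6:77  7:94
  8:19  9:35
Giant step factor: 55^(-10) ≡ 17 (mod 101).
Scan 18·17^i mod 101 for i = 0, 1, …:
  i=0: 18   i=1: 3   i=2: 51   i=3: 59
  i=4: 94
Match at i=4, j=7: a = 4·10 + 7 = 47.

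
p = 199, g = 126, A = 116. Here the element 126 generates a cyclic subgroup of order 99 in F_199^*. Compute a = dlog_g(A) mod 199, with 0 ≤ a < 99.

93

Baby-step giant-step with m = ceil(sqrt(99)) = 10.
Baby table (126^j mod 199 for j=0..9):
  0:1  1:126  2:155  3:28  4:145  5:161  6:187  7:80
  8:130  9:62
Giant step factor: 126^(-10) ≡ 160 (mod 199).
Scan 116·160^i mod 199 for i = 0, 1, …:
  i=0: 116   i=1: 53   i=2: 122   i=3: 18
  i=4: 94   i=5: 115   i=6: 92   i=7: 193
  i=8: 35   i=9: 28
Match at i=9, j=3: a = 9·10 + 3 = 93.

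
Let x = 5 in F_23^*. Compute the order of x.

22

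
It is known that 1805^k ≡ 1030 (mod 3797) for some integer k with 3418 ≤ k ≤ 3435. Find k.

Compute 1805^3418 mod 3797 = 565, then multiply by 1805 repeatedly:
  1805^3418=565  1805^3419=2229  1805^3420=2322  1805^3421=3119  1805^3422=2641
  1805^3423=1770  1805^3424=1573  1805^3425=2906  1805^3426=1673  1805^3427=1150
  1805^3428=2588  1805^3429=1030
Found 1030 at exponent 3429.

3429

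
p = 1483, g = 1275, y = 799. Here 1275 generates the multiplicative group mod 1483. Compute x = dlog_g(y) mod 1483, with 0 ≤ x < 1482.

576

Baby-step giant-step with m = ceil(sqrt(1482)) = 39.
Baby table (1275^j mod 1483 for j=0..38):
  0:1  1:1275  2:257  3:1415  4:797  5:320  6:175  7:675
  8:485  9:1447  10:73  11:1129  12:965  13:968  14:344  15:1115
  16:911  17:336  18:1296  19:338  20:880  21:852  22:744  23:963
  24:1384  25:1313  26:1251  27:800  28:1179  29:946  30:471  31:1393
  32:924  33:598  34:188  35:937  36:860  37:563  38:53
Giant step factor: 1275^(-39) ≡ 941 (mod 1483).
Scan 799·941^i mod 1483 for i = 0, 1, …:
  i=0: 799   i=1: 1461   i=2: 60   i=3: 106
  i=4: 385   i=5: 433   i=6: 1111   i=7: 1419
  i=8: 579   i=9: 578     …   i=13: 1162
  i=14: 471
Match at i=14, j=30: x = 14·39 + 30 = 576.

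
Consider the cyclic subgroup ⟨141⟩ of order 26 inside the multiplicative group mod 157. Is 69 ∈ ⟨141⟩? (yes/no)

69 ∈ ⟨141⟩ iff 69^26 ≡ 1 (mod 157), since |⟨141⟩| = 26.
69^26 mod 157 = 13.
Since 13 ≠ 1, 69 does not lie in the subgroup.

no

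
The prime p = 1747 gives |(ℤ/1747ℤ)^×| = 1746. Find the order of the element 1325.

The order of 1325 must divide p − 1 = 1746 = 2 · 3^2 · 97.
Divisors: 1, 2, 3, 6, 9, 18, 97, 194, 291, 582, 873, 1746.
Check each in increasing order: 1325^1 ≡ 1325;  1325^2 ≡ 1637;  1325^3 ≡ 998;  1325^6 ≡ 214;  1325^9 ≡ 438;  1325^18 ≡ 1421;  1325^97 ≡ 1746;  1325^194 ≡ 1.
Smallest exponent giving 1 is 194.

194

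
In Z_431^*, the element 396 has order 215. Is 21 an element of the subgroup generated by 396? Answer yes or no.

21 ∈ ⟨396⟩ iff 21^215 ≡ 1 (mod 431), since |⟨396⟩| = 215.
21^215 mod 431 = 430.
Since 430 ≠ 1, 21 does not lie in the subgroup.

no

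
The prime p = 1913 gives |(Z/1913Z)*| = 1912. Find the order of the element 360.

1912

The order of 360 must divide p − 1 = 1912 = 2^3 · 239.
Divisors: 1, 2, 4, 8, 239, 478, 956, 1912.
Check each in increasing order: 360^1 ≡ 360;  360^2 ≡ 1429;  360^4 ≡ 870;  360^8 ≡ 1265;  360^239 ≡ 1608;  360^478 ≡ 1201;  360^956 ≡ 1912;  360^1912 ≡ 1.
Smallest exponent giving 1 is 1912.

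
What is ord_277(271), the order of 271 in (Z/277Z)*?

276

The order of 271 must divide p − 1 = 276 = 2^2 · 3 · 23.
Divisors: 1, 2, 3, 4, 6, 12, 23, 46, 69, 92, 138, 276.
Check each in increasing order: 271^1 ≡ 271;  271^2 ≡ 36;  271^3 ≡ 61;  271^4 ≡ 188;  271^6 ≡ 120;  271^12 ≡ 273;  271^23 ≡ 182;  271^46 ≡ 161;  271^69 ≡ 217;  271^92 ≡ 160;  271^138 ≡ 276;  271^276 ≡ 1.
Smallest exponent giving 1 is 276.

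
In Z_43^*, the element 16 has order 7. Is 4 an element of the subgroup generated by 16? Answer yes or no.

⟨16⟩ has order 7; its elements mod 43 are {1, 4, 11, 16, 21, 35, 41}.
4 is in this set.

yes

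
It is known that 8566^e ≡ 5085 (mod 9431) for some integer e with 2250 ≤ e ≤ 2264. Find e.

2264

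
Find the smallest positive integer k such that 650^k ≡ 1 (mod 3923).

3922

The order of 650 must divide p − 1 = 3922 = 2 · 37 · 53.
Divisors: 1, 2, 37, 53, 74, 106, 1961, 3922.
Check each in increasing order: 650^1 ≡ 650;  650^2 ≡ 2739;  650^37 ≡ 1558;  650^53 ≡ 2627;  650^74 ≡ 2950;  650^106 ≡ 572;  650^1961 ≡ 3922;  650^3922 ≡ 1.
Smallest exponent giving 1 is 3922.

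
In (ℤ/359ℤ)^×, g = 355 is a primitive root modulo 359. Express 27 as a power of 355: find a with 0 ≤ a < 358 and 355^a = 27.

Successive powers of 355 modulo 359:
  355^0=1  355^1=355  355^2=16  355^3=295  355^4=256  355^5=53
  355^6=147  355^7=130  355^8=198  355^9=285  355^10=296  355^11=252
  355^12=69  355^13=83  355^14=27
So 355^14 ≡ 27 (mod 359), giving a = 14.

14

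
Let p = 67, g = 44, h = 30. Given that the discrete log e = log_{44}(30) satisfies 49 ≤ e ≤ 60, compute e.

55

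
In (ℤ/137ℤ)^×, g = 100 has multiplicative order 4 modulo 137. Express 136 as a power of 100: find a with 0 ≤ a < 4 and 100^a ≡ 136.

Successive powers of 100 modulo 137:
  100^0=1  100^1=100  100^2=136
So 100^2 ≡ 136 (mod 137), giving a = 2.

2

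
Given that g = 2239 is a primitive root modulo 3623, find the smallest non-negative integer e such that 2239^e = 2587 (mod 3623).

3526

Baby-step giant-step with m = ceil(sqrt(3622)) = 61.
Baby table (2239^j mod 3623 for j=0..60):
  0:1  1:2239  2:2512  3:1472  4:2501  5:2204  6:230  7:504
  8:1703  9:1621  10:2796  11:3323  12:2178  13:3607  14:406  15:3284
  16:1809  17:3460  18:966  19:3566  20:2805  21:1736  22:3048  23:2363
  24:1177  25:1382  26:256  27:750  28:1801  29:40  30:2608  31:2659
  32:912  33:2219  34:1208  35:1954  36:2045  37:2906  38:3249  39:3150
  40:2492  41:168  42:2983  43:1748  44:932  45:3523  46:726  47:2410
  48:1343  49:3510  50:603  51:2361  52:322  53:3604  54:935  55:2994
  56:1016  57:3203  58:1600  59:2876  60:1293
Giant step factor: 2239^(-61) ≡ 913 (mod 3623).
Scan 2587·913^i mod 3623 for i = 0, 1, …:
  i=0: 2587   i=1: 3358   i=2: 796   i=3: 2148
  i=4: 1081   i=5: 1497   i=6: 890   i=7: 1018
  i=8: 1946   i=9: 1428     …   i=56: 734
  i=57: 3510
Match at i=57, j=49: e = 57·61 + 49 = 3526.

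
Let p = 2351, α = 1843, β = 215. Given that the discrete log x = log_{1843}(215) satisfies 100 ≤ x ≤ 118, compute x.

Compute 1843^100 mod 2351 = 16, then multiply by 1843 repeatedly:
  1843^100=16  1843^101=1276  1843^102=668  1843^103=1551  1843^104=2028
  1843^105=1865  1843^106=33  1843^107=2044  1843^108=790  1843^109=701
  1843^110=1244  1843^111=467  1843^112=215
Found 215 at exponent 112.

112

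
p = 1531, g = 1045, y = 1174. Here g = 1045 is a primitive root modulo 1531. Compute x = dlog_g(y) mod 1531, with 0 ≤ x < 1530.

422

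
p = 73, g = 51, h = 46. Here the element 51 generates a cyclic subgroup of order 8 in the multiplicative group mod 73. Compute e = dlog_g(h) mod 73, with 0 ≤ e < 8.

Successive powers of 51 modulo 73:
  51^0=1  51^1=51  51^2=46
So 51^2 ≡ 46 (mod 73), giving e = 2.

2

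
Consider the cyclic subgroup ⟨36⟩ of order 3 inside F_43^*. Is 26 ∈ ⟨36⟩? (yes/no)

no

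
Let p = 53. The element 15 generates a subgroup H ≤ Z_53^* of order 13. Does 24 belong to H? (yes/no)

⟨15⟩ has order 13; its elements mod 53 are {1, 10, 13, 15, 16, 24, 28, 36, 42, 44, 46, 47, 49}.
24 is in this set.

yes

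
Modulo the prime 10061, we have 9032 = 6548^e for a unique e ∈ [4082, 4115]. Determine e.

4113

Compute 6548^4082 mod 10061 = 2046, then multiply by 6548 repeatedly:
  6548^4082=2046  6548^4083=6017  6548^4084=440  6548^4085=3674  6548^4086=1501
  6548^4087=9012  6548^4088=2811  6548^4089=4859  6548^4090=3850  6548^4091=6995
  6548^4092=5588  6548^4093=8428  6548^4094=1959  6548^4095=9818  6548^4096=8535
  6548^4097=8386  6548^4098=8651  6548^4099=3318  6548^4100=4565  6548^4101=389
  6548^4102=1739  6548^4103=7981  6548^4104=2754  6548^4105=3880  6548^4106=2215
  6548^4107=5919  6548^4108=2640  6548^4109=1922  6548^4110=9006  6548^4111=3767
  6548^4112=6805  6548^4113=9032
Found 9032 at exponent 4113.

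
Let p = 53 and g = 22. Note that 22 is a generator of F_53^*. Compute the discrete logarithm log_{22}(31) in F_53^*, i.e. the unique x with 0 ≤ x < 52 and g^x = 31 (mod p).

Baby-step giant-step with m = ceil(sqrt(52)) = 8.
Baby table (22^j mod 53 for j=0..7):
  0:1  1:22  2:7  3:48  4:49  5:18  6:25  7:20
Giant step factor: 22^(-8) ≡ 10 (mod 53).
Scan 31·10^i mod 53 for i = 0, 1, …:
  i=0: 31   i=1: 45   i=2: 26   i=3: 48
Match at i=3, j=3: x = 3·8 + 3 = 27.

27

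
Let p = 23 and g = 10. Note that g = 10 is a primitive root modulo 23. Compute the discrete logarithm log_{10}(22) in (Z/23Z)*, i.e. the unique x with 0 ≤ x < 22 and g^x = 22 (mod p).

11

Successive powers of 10 modulo 23:
  10^0=1  10^1=10  10^2=8  10^3=11  10^4=18  10^5=19
  10^6=6  10^7=14  10^8=2  10^9=20  10^10=16  10^11=22
So 10^11 ≡ 22 (mod 23), giving x = 11.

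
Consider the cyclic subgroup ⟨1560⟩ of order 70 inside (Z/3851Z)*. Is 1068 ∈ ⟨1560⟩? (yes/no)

1068 ∈ ⟨1560⟩ iff 1068^70 ≡ 1 (mod 3851), since |⟨1560⟩| = 70.
1068^70 mod 3851 = 1.
Since 1 = 1, 1068 lies in the subgroup.

yes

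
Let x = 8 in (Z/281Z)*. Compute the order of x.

70

The order of 8 must divide p − 1 = 280 = 2^3 · 5 · 7.
Divisors: 1, 2, 4, 5, 7, 8, 10, 14, 20, 28, 35, 40, 56, 70, 140, 280.
Check each in increasing order: 8^1 ≡ 8;  8^2 ≡ 64;  8^4 ≡ 162;  8^5 ≡ 172;  8^7 ≡ 49;  8^8 ≡ 111;  8^10 ≡ 79;  8^14 ≡ 153;  8^20 ≡ 59;  8^28 ≡ 86;  8^35 ≡ 280;  8^40 ≡ 109;  8^56 ≡ 90;  8^70 ≡ 1.
Smallest exponent giving 1 is 70.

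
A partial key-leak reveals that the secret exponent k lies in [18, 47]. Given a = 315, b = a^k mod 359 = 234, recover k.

39

Compute 315^18 mod 359 = 123, then multiply by 315 repeatedly:
  315^18=123  315^19=332  315^20=111  315^21=142  315^22=214
  315^23=277  315^24=18  315^25=285  315^26=25  315^27=336
  315^28=294  315^29=347  315^30=169  315^31=103  315^32=135
  315^33=163  315^34=8  315^35=7  315^36=51  315^37=269
  315^38=11  315^39=234
Found 234 at exponent 39.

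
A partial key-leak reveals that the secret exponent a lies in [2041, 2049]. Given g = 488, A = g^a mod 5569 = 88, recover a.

2044

Compute 488^2041 mod 5569 = 1583, then multiply by 488 repeatedly:
  488^2041=1583  488^2042=3982  488^2043=5204  488^2044=88
Found 88 at exponent 2044.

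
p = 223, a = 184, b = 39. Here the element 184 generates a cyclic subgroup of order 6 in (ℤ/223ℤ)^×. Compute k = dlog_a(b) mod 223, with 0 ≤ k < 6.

Successive powers of 184 modulo 223:
  184^0=1  184^1=184  184^2=183  184^3=222  184^4=39
So 184^4 ≡ 39 (mod 223), giving k = 4.

4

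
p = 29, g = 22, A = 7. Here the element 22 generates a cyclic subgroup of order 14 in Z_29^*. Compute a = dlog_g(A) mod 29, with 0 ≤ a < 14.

8

Successive powers of 22 modulo 29:
  22^0=1  22^1=22  22^2=20  22^3=5  22^4=23  22^5=13
  22^6=25  22^7=28  22^8=7
So 22^8 ≡ 7 (mod 29), giving a = 8.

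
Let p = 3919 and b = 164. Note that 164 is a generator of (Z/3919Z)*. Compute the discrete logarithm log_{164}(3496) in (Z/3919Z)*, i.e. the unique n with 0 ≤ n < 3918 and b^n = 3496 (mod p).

3264

Baby-step giant-step with m = ceil(sqrt(3918)) = 63.
Baby table (164^j mod 3919 for j=0..62):
  0:1  1:164  2:3382  3:2069  4:2282  5:1943  6:1213  7:2982
  8:3092  9:1537  10:1252  11:1540  12:1744  13:3848  14:113  15:2856
  16:2023  17:2576  18:3131  19:95  20:3823  21:3851  22:605  23:1245
  24:392  25:1584  26:1122  27:3734  28:1012  29:1370  30:1297  31:1082
  32:1093  33:2897  34:909  35:154  36:1742  37:3520  38:1187  39:2637
  40:1378  41:2609  42:705  43:1969  44:1558  45:777  46:2020  47:2084
  48:823  49:1726  50:896  51:1941  52:885  53:137  54:2873  55:892
  56:1285  57:3033  58:3618  59:1583  60:958  61:352  62:2862
Giant step factor: 164^(-63) ≡ 752 (mod 3919).
Scan 3496·752^i mod 3919 for i = 0, 1, …:
  i=0: 3496   i=1: 3262   i=2: 3649   i=3: 748
  i=4: 2079   i=5: 3646   i=6: 2411   i=7: 2494
  i=8: 2206   i=9: 1175     …   i=50: 1196
  i=51: 1941
Match at i=51, j=51: n = 51·63 + 51 = 3264.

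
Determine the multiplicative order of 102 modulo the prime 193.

192

The order of 102 must divide p − 1 = 192 = 2^6 · 3.
Divisors: 1, 2, 3, 4, 6, 8, 12, 16, 24, 32, 48, 64, 96, 192.
Check each in increasing order: 102^1 ≡ 102;  102^2 ≡ 175;  102^3 ≡ 94;  102^4 ≡ 131;  102^6 ≡ 151;  102^8 ≡ 177;  102^12 ≡ 27;  102^16 ≡ 63;  102^24 ≡ 150;  102^32 ≡ 109;  102^48 ≡ 112;  102^64 ≡ 108;  102^96 ≡ 192;  102^192 ≡ 1.
Smallest exponent giving 1 is 192.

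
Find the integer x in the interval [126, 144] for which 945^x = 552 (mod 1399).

Compute 945^126 mod 1399 = 1303, then multiply by 945 repeatedly:
  945^126=1303  945^127=215  945^128=320  945^129=216  945^130=1265
  945^131=679  945^132=913  945^133=1001  945^134=221  945^135=394
  945^136=196  945^137=552
Found 552 at exponent 137.

137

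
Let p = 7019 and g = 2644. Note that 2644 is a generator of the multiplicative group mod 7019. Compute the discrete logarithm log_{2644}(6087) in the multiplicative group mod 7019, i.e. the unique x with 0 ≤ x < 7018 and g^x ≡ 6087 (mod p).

4913

Baby-step giant-step with m = ceil(sqrt(7018)) = 84.
Baby table (2644^j mod 7019 for j=0..83):
  0:1  1:2644  2:6831  3:1277  4:249  5:5589  6:2321  7:2118
  8:5849  9:1899  10:2371  11:957  12:3468  13:2578  14:783  15:6666
  16:195  17:3193  18:5454  19:3350  20:6441  21:1910  22:3379  23:5908
  24:3477  25:5317  26:6110  27:4121  28:2436  29:4361  30:5286  31:1355
  32:2930  33:4963  34:3661  35:483  36:6613  37:443  38:6138  39:944
  40:4191  41:5022  42:5239  43:3429  44:4747  45:1096  46:5996  47:4522
  48:2811  49:6182  50:4976  51:2938  52:5058  53:2157  54:3680  55:1586
  56:3041  57:3649  58:3850  59:1850  60:6176  61:3150  62:4066  63:4415
  64:663  65:5241  66:1698  67:4371  68:3650  69:6494  70:1662  71:434
  72:3399  73:2636  74:6736  75:2781  76:4071  77:3597  78:6742  79:4607
  80:2943  81:4240  82:1217  83:3046
Giant step factor: 2644^(-84) ≡ 300 (mod 7019).
Scan 6087·300^i mod 7019 for i = 0, 1, …:
  i=0: 6087   i=1: 1160   i=2: 4069   i=3: 6413
  i=4: 694   i=5: 4649   i=6: 4938   i=7: 391
  i=8: 4996   i=9: 3753     …   i=57: 3807
  i=58: 5022
Match at i=58, j=41: x = 58·84 + 41 = 4913.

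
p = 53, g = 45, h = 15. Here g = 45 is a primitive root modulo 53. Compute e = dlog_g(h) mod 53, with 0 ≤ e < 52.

Baby-step giant-step with m = ceil(sqrt(52)) = 8.
Baby table (45^j mod 53 for j=0..7):
  0:1  1:45  2:11  3:18  4:15  5:39  6:6  7:5
Giant step factor: 45^(-8) ≡ 49 (mod 53).
Scan 15·49^i mod 53 for i = 0, 1, …:
  i=0: 15
Match at i=0, j=4: e = 0·8 + 4 = 4.

4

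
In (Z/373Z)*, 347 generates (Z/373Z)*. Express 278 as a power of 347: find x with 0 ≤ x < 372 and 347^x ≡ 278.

274

Baby-step giant-step with m = ceil(sqrt(372)) = 20.
Baby table (347^j mod 373 for j=0..19):
  0:1  1:347  2:303  3:328  4:51  5:166  6:160  7:316
  8:363  9:260  10:327  11:77  12:236  13:205  14:265  15:197
  16:100  17:11  18:87  19:349
Giant step factor: 347^(-20) ≡ 107 (mod 373).
Scan 278·107^i mod 373 for i = 0, 1, …:
  i=0: 278   i=1: 279   i=2: 13   i=3: 272
  i=4: 10   i=5: 324   i=6: 352   i=7: 364
  i=8: 156   i=9: 280   i=10: 120   i=11: 158
  i=12: 121   i=13: 265
Match at i=13, j=14: x = 13·20 + 14 = 274.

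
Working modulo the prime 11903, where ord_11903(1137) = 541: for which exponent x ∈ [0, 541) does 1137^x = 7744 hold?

Baby-step giant-step with m = ceil(sqrt(541)) = 24.
Baby table (1137^j mod 11903 for j=0..23):
  0:1  1:1137  2:7245  3:689  4:9698  5:4448  6:10504  7:4339
  8:5601  9:232  10:1918  11:2517  12:5109  13:269  14:8278  15:8716
  16:6796  17:2005  18:6212  19:4565  20:697  21:6891  22:2893  23:4113
Giant step factor: 1137^(-24) ≡ 298 (mod 11903).
Scan 7744·298^i mod 11903 for i = 0, 1, …:
  i=0: 7744   i=1: 10433   i=2: 2351   i=3: 10224
  i=4: 11487   i=5: 6965   i=6: 4448
Match at i=6, j=5: x = 6·24 + 5 = 149.

149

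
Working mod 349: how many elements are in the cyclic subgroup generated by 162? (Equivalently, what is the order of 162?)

The order of 162 must divide p − 1 = 348 = 2^2 · 3 · 29.
Divisors: 1, 2, 3, 4, 6, 12, 29, 58, 87, 116, 174, 348.
Check each in increasing order: 162^1 ≡ 162;  162^2 ≡ 69;  162^3 ≡ 10;  162^4 ≡ 224;  162^6 ≡ 100;  162^12 ≡ 228;  162^29 ≡ 136;  162^58 ≡ 348;  162^87 ≡ 213;  162^116 ≡ 1.
Smallest exponent giving 1 is 116.

116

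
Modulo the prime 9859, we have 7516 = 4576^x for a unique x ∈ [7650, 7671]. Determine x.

Compute 4576^7650 mod 9859 = 1119, then multiply by 4576 repeatedly:
  4576^7650=1119  4576^7651=3723  4576^7652=96  4576^7653=5500  4576^7654=7832
  4576^7655=1767  4576^7656=1412  4576^7657=3667  4576^7658=174  4576^7659=7504
  4576^7660=9266  4576^7661=7516
Found 7516 at exponent 7661.

7661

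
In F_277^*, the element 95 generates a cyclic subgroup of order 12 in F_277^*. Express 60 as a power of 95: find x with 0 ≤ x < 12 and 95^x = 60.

Successive powers of 95 modulo 277:
  95^0=1  95^1=95  95^2=161  95^3=60
So 95^3 ≡ 60 (mod 277), giving x = 3.

3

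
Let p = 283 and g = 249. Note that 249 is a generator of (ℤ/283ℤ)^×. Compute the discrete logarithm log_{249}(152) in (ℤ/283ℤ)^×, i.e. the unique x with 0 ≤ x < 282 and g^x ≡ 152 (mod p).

Baby-step giant-step with m = ceil(sqrt(282)) = 17.
Baby table (249^j mod 283 for j=0..16):
  0:1  1:249  2:24  3:33  4:10  5:226  6:240  7:47
  8:100  9:279  10:136  11:187  12:151  13:243  14:228  15:172
  16:95
Giant step factor: 249^(-17) ≡ 104 (mod 283).
Scan 152·104^i mod 283 for i = 0, 1, …:
  i=0: 152   i=1: 243
Match at i=1, j=13: x = 1·17 + 13 = 30.

30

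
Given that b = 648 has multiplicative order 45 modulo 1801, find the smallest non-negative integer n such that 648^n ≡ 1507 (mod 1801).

35

Baby-step giant-step with m = ceil(sqrt(45)) = 7.
Baby table (648^j mod 1801 for j=0..6):
  0:1  1:648  2:271  3:911  4:1401  5:144  6:1461
Giant step factor: 648^(-7) ≡ 515 (mod 1801).
Scan 1507·515^i mod 1801 for i = 0, 1, …:
  i=0: 1507   i=1: 1675   i=2: 1747   i=3: 1006
  i=4: 1203   i=5: 1
Match at i=5, j=0: n = 5·7 + 0 = 35.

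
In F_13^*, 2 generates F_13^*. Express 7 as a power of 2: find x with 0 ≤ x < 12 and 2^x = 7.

Successive powers of 2 modulo 13:
  2^0=1  2^1=2  2^2=4  2^3=8  2^4=3  2^5=6
  2^6=12  2^7=11  2^8=9  2^9=5  2^10=10  2^11=7
So 2^11 ≡ 7 (mod 13), giving x = 11.

11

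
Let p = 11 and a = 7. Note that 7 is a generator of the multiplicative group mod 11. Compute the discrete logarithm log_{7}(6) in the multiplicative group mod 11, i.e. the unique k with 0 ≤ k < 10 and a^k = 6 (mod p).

Successive powers of 7 modulo 11:
  7^0=1  7^1=7  7^2=5  7^3=2  7^4=3  7^5=10
  7^6=4  7^7=6
So 7^7 ≡ 6 (mod 11), giving k = 7.

7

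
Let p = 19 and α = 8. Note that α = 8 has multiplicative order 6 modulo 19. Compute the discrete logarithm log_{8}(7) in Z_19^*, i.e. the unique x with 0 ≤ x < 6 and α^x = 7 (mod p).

Successive powers of 8 modulo 19:
  8^0=1  8^1=8  8^2=7
So 8^2 ≡ 7 (mod 19), giving x = 2.

2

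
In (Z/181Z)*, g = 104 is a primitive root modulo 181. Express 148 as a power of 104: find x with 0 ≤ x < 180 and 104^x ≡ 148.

Baby-step giant-step with m = ceil(sqrt(180)) = 14.
Baby table (104^j mod 181 for j=0..13):
  0:1  1:104  2:137  3:130  4:126  5:72  6:67  7:90
  8:129  9:22  10:116  11:118  12:145  13:57
Giant step factor: 104^(-14) ≡ 4 (mod 181).
Scan 148·4^i mod 181 for i = 0, 1, …:
  i=0: 148   i=1: 49   i=2: 15   i=3: 60
  i=4: 59   i=5: 55   i=6: 39   i=7: 156
  i=8: 81   i=9: 143   i=10: 29   i=11: 116
Match at i=11, j=10: x = 11·14 + 10 = 164.

164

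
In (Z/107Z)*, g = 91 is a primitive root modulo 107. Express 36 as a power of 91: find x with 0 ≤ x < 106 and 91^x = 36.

62

Baby-step giant-step with m = ceil(sqrt(106)) = 11.
Baby table (91^j mod 107 for j=0..10):
  0:1  1:91  2:42  3:77  4:52  5:24  6:44  7:45
  8:29  9:71  10:41
Giant step factor: 91^(-11) ≡ 84 (mod 107).
Scan 36·84^i mod 107 for i = 0, 1, …:
  i=0: 36   i=1: 28   i=2: 105   i=3: 46
  i=4: 12   i=5: 45
Match at i=5, j=7: x = 5·11 + 7 = 62.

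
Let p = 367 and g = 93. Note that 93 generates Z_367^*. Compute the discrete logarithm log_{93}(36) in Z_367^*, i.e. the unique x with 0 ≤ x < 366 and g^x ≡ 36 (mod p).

254

Baby-step giant-step with m = ceil(sqrt(366)) = 20.
Baby table (93^j mod 367 for j=0..19):
  0:1  1:93  2:208  3:260  4:325  5:131  6:72  7:90
  8:296  9:3  10:279  11:257  12:46  13:241  14:26  15:216
  16:270  17:154  18:9  19:103
Giant step factor: 93^(-20) ≡ 248 (mod 367).
Scan 36·248^i mod 367 for i = 0, 1, …:
  i=0: 36   i=1: 120   i=2: 33   i=3: 110
  i=4: 122   i=5: 162   i=6: 173   i=7: 332
  i=8: 128   i=9: 182   i=10: 362   i=11: 228
  i=12: 26
Match at i=12, j=14: x = 12·20 + 14 = 254.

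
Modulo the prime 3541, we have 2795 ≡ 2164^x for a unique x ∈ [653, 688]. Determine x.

671

Compute 2164^653 mod 3541 = 2358, then multiply by 2164 repeatedly:
  2164^653=2358  2164^654=131  2164^655=204  2164^656=2372  2164^657=2099
  2164^658=2674  2164^659=542  2164^660=817  2164^661=1029  2164^662=3008
  2164^663=954  2164^664=53  2164^665=1380  2164^666=1257  2164^667=660
  2164^668=1217  2164^669=2625  2164^670=736  2164^671=2795
Found 2795 at exponent 671.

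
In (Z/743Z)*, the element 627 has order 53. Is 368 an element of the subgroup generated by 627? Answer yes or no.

yes

368 ∈ ⟨627⟩ iff 368^53 ≡ 1 (mod 743), since |⟨627⟩| = 53.
368^53 mod 743 = 1.
Since 1 = 1, 368 lies in the subgroup.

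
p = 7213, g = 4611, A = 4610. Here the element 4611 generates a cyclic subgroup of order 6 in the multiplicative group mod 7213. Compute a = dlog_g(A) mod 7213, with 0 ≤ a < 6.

2

Successive powers of 4611 modulo 7213:
  4611^0=1  4611^1=4611  4611^2=4610
So 4611^2 ≡ 4610 (mod 7213), giving a = 2.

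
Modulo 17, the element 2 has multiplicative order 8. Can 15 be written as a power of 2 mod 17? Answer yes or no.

15 ∈ ⟨2⟩ iff 15^8 ≡ 1 (mod 17), since |⟨2⟩| = 8.
15^8 mod 17 = 1.
Since 1 = 1, 15 lies in the subgroup.

yes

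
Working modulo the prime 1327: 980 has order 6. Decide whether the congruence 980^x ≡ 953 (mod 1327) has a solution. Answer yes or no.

no

953 ∈ ⟨980⟩ iff 953^6 ≡ 1 (mod 1327), since |⟨980⟩| = 6.
953^6 mod 1327 = 127.
Since 127 ≠ 1, 953 does not lie in the subgroup.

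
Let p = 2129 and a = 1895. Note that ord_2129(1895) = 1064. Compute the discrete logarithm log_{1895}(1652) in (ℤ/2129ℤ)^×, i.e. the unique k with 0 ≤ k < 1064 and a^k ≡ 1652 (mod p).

Baby-step giant-step with m = ceil(sqrt(1064)) = 33.
Baby table (1895^j mod 2129 for j=0..32):
  0:1  1:1895  2:1531  3:1547  4:2061  5:1009  6:213  7:1254
  8:366  9:1645  10:419  11:2017  12:660  13:977  14:1314  15:1229
  16:1958  17:1692  18:66  19:1588  20:983  21:2039  22:1899  23:595
  24:1284  25:1862  26:737  27:2120  28:2106  29:1124  30:980  31:612
  32:1564
Giant step factor: 1895^(-33) ≡ 472 (mod 2129).
Scan 1652·472^i mod 2129 for i = 0, 1, …:
  i=0: 1652   i=1: 530   i=2: 1067   i=3: 1180
  i=4: 1291   i=5: 458   i=6: 1147   i=7: 618
  i=8: 23   i=9: 211     …   i=23: 1573
  i=24: 1564
Match at i=24, j=32: k = 24·33 + 32 = 824.

824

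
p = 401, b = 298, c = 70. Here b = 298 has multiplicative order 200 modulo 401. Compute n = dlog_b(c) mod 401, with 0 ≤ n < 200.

Baby-step giant-step with m = ceil(sqrt(200)) = 15.
Baby table (298^j mod 401 for j=0..14):
  0:1  1:298  2:183  3:399  4:206  5:35  6:4  7:390
  8:331  9:393  10:22  11:140  12:16  13:357  14:121
Giant step factor: 298^(-15) ≡ 213 (mod 401).
Scan 70·213^i mod 401 for i = 0, 1, …:
  i=0: 70   i=1: 73   i=2: 311   i=3: 78
  i=4: 173   i=5: 358   i=6: 64   i=7: 399
Match at i=7, j=3: n = 7·15 + 3 = 108.

108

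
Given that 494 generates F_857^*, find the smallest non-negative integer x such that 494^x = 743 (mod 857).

Baby-step giant-step with m = ceil(sqrt(856)) = 30.
Baby table (494^j mod 857 for j=0..29):
  0:1  1:494  2:648  3:451  4:831  5:11  6:292  7:272
  8:676  9:571  10:121  11:641  12:421  13:580  14:282  15:474
  16:195  17:346  18:381  19:531  20:72  21:431  22:378  23:763
  24:699  25:792  26:456  27:730  28:680  29:833
Giant step factor: 494^(-30) ≡ 513 (mod 857).
Scan 743·513^i mod 857 for i = 0, 1, …:
  i=0: 743   i=1: 651   i=2: 590   i=3: 149
  i=4: 164   i=5: 146   i=6: 339   i=7: 793
  i=8: 591   i=9: 662     …   i=22: 703
  i=23: 699
Match at i=23, j=24: x = 23·30 + 24 = 714.

714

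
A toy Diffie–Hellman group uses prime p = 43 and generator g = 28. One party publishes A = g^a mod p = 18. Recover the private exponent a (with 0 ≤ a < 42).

Baby-step giant-step with m = ceil(sqrt(42)) = 7.
Baby table (28^j mod 43 for j=0..6):
  0:1  1:28  2:10  3:22  4:14  5:5  6:11
Giant step factor: 28^(-7) ≡ 37 (mod 43).
Scan 18·37^i mod 43 for i = 0, 1, …:
  i=0: 18   i=1: 21   i=2: 3   i=3: 25
  i=4: 22
Match at i=4, j=3: a = 4·7 + 3 = 31.

31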